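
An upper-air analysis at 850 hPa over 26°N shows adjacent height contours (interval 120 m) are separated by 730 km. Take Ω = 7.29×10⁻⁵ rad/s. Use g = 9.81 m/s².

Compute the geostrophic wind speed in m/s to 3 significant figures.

Coriolis parameter at 26°N:
f = 2Ω sin φ = 2 × 7.29×10⁻⁵ × sin 26° = 6.39×10⁻⁵ s⁻¹
Height gradient: |∂Z/∂n| = 120 m / 730000 m = 1.64×10⁻⁴
On a pressure surface, geostrophic balance gives V_g = (g/f)|∂Z/∂n|:
V_g = 9.81 × 1.64×10⁻⁴ / 6.39×10⁻⁵ = 25.2 m/s

25.2 m/s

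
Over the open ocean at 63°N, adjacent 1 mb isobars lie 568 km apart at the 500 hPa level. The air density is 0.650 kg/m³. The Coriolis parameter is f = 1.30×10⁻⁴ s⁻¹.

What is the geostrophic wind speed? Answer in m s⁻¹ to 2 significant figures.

2.1 m s⁻¹

Pressure gradient: |∂P/∂n| = 100 Pa / 568000 m = 1.76×10⁻⁴ Pa/m
Geostrophic balance (pressure-gradient force = Coriolis force):
V_g = (1/(fρ)) |∂P/∂n| = 1.76×10⁻⁴ / (1.30×10⁻⁴ × 0.650) = 2.08 m/s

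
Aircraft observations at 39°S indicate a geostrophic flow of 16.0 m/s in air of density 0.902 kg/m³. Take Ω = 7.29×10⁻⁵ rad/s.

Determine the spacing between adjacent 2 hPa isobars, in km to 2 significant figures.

Coriolis parameter at 39°S:
f = 2Ω sin φ = 2 × 7.29×10⁻⁵ × sin 39° = 9.18×10⁻⁵ s⁻¹
Geostrophic balance rearranged: |∂P/∂n| = f ρ V_g
|∂P/∂n| = 9.18×10⁻⁵ × 0.902 × 16.0 = 1.32×10⁻³ Pa/m
Isobar spacing: Δn = ΔP/|∂P/∂n| = 200 Pa / 1.32×10⁻³ Pa/m = 151034 m ≈ 150 km

150 km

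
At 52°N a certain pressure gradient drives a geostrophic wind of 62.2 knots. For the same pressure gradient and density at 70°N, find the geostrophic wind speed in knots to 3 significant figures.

With the same pressure gradient and density, V_g ∝ 1/f ∝ 1/sin φ.
V₂ = V₁ · sin φ₁ / sin φ₂ = 62.2 × sin 52° / sin 70°
V₂ = 62.2 × 0.7880/0.9397 = 52.2 knots

52.2 knots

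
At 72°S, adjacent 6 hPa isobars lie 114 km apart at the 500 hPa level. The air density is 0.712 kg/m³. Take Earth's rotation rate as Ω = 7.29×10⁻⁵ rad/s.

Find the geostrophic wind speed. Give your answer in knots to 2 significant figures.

100 knots

Coriolis parameter at 72°S:
f = 2Ω sin φ = 2 × 7.29×10⁻⁵ × sin 72° = 1.39×10⁻⁴ s⁻¹
Pressure gradient: |∂P/∂n| = 600 Pa / 114000 m = 5.26×10⁻³ Pa/m
Geostrophic balance (pressure-gradient force = Coriolis force):
V_g = (1/(fρ)) |∂P/∂n| = 5.26×10⁻³ / (1.39×10⁻⁴ × 0.712) = 53.3 m/s
Converting: 53.3 m/s × 1.944 = 100 knots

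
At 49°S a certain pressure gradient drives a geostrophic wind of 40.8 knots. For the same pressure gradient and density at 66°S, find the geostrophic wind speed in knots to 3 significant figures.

With the same pressure gradient and density, V_g ∝ 1/f ∝ 1/sin φ.
V₂ = V₁ · sin φ₁ / sin φ₂ = 40.8 × sin 49° / sin 66°
V₂ = 40.8 × 0.7547/0.9135 = 33.7 knots

33.7 knots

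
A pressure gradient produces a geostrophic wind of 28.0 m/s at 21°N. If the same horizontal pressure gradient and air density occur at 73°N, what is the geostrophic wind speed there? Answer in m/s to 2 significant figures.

10 m/s

With the same pressure gradient and density, V_g ∝ 1/f ∝ 1/sin φ.
V₂ = V₁ · sin φ₁ / sin φ₂ = 28.0 × sin 21° / sin 73°
V₂ = 28.0 × 0.3584/0.9563 = 10 m/s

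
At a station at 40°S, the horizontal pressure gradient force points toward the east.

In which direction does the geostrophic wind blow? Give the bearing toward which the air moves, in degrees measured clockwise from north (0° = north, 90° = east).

The pressure-gradient force points toward the east (bearing 090°).
Geostrophic balance: in the Southern Hemisphere the Coriolis force deflects motion to the left, so the geostrophic wind blows 90° to the left of the pressure-gradient force (low pressure on the right).
Rotating 090° by 90° counterclockwise gives 000° — the wind blows toward the north.

000°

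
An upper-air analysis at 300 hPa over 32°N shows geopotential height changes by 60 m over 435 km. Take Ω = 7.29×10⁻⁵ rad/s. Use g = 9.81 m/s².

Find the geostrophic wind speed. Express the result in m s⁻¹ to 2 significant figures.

18 m s⁻¹

Coriolis parameter at 32°N:
f = 2Ω sin φ = 2 × 7.29×10⁻⁵ × sin 32° = 7.73×10⁻⁵ s⁻¹
Height gradient: |∂Z/∂n| = 60 m / 435000 m = 1.38×10⁻⁴
On a pressure surface, geostrophic balance gives V_g = (g/f)|∂Z/∂n|:
V_g = 9.81 × 1.38×10⁻⁴ / 7.73×10⁻⁵ = 17.5 m/s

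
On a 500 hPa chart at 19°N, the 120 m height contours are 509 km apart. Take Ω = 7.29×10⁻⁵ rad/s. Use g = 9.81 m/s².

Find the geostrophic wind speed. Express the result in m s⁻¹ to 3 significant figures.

48.7 m s⁻¹

Coriolis parameter at 19°N:
f = 2Ω sin φ = 2 × 7.29×10⁻⁵ × sin 19° = 4.75×10⁻⁵ s⁻¹
Height gradient: |∂Z/∂n| = 120 m / 509000 m = 2.36×10⁻⁴
On a pressure surface, geostrophic balance gives V_g = (g/f)|∂Z/∂n|:
V_g = 9.81 × 2.36×10⁻⁴ / 4.75×10⁻⁵ = 48.7 m/s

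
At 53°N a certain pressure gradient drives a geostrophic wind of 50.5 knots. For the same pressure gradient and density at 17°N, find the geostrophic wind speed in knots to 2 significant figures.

With the same pressure gradient and density, V_g ∝ 1/f ∝ 1/sin φ.
V₂ = V₁ · sin φ₁ / sin φ₂ = 50.5 × sin 53° / sin 17°
V₂ = 50.5 × 0.7986/0.2924 = 140 knots

140 knots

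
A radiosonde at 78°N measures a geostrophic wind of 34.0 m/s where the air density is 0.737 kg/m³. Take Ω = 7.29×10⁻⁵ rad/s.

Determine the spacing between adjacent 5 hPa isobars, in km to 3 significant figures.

140 km

Coriolis parameter at 78°N:
f = 2Ω sin φ = 2 × 7.29×10⁻⁵ × sin 78° = 1.43×10⁻⁴ s⁻¹
Geostrophic balance rearranged: |∂P/∂n| = f ρ V_g
|∂P/∂n| = 1.43×10⁻⁴ × 0.737 × 34.0 = 3.57×10⁻³ Pa/m
Isobar spacing: Δn = ΔP/|∂P/∂n| = 500 Pa / 3.57×10⁻³ Pa/m = 139914 m ≈ 140 km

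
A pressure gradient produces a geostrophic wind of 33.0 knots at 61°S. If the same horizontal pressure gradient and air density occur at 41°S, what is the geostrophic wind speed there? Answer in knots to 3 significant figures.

44.0 knots

With the same pressure gradient and density, V_g ∝ 1/f ∝ 1/sin φ.
V₂ = V₁ · sin φ₁ / sin φ₂ = 33.0 × sin 61° / sin 41°
V₂ = 33.0 × 0.8746/0.6561 = 44.0 knots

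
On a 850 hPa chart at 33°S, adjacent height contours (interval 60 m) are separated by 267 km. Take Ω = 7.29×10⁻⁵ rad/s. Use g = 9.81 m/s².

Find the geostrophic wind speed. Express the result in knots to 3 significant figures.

54.0 knots

Coriolis parameter at 33°S:
f = 2Ω sin φ = 2 × 7.29×10⁻⁵ × sin 33° = 7.94×10⁻⁵ s⁻¹
Height gradient: |∂Z/∂n| = 60 m / 267000 m = 2.25×10⁻⁴
On a pressure surface, geostrophic balance gives V_g = (g/f)|∂Z/∂n|:
V_g = 9.81 × 2.25×10⁻⁴ / 7.94×10⁻⁵ = 27.8 m/s
Converting: 27.8 m/s × 1.944 = 54.0 knots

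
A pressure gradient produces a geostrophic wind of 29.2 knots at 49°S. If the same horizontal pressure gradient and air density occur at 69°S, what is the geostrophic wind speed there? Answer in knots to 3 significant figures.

23.6 knots

With the same pressure gradient and density, V_g ∝ 1/f ∝ 1/sin φ.
V₂ = V₁ · sin φ₁ / sin φ₂ = 29.2 × sin 49° / sin 69°
V₂ = 29.2 × 0.7547/0.9336 = 23.6 knots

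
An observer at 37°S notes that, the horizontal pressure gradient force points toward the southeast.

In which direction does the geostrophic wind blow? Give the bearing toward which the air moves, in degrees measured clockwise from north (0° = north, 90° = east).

The pressure-gradient force points toward the southeast (bearing 135°).
Geostrophic balance: in the Southern Hemisphere the Coriolis force deflects motion to the left, so the geostrophic wind blows 90° to the left of the pressure-gradient force (low pressure on the right).
Rotating 135° by 90° counterclockwise gives 045° — the wind blows toward the northeast.

045°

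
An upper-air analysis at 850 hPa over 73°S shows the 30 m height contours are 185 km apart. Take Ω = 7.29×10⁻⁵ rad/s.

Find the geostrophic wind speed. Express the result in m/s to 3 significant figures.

11.4 m/s

Coriolis parameter at 73°S:
f = 2Ω sin φ = 2 × 7.29×10⁻⁵ × sin 73° = 1.39×10⁻⁴ s⁻¹
Height gradient: |∂Z/∂n| = 30 m / 185000 m = 1.62×10⁻⁴
On a pressure surface, geostrophic balance gives V_g = (g/f)|∂Z/∂n|:
V_g = 9.81 × 1.62×10⁻⁴ / 1.39×10⁻⁴ = 11.4 m/s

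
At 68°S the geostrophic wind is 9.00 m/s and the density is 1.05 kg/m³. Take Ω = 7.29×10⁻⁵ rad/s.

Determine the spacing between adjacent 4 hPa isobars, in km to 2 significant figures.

310 km

Coriolis parameter at 68°S:
f = 2Ω sin φ = 2 × 7.29×10⁻⁵ × sin 68° = 1.35×10⁻⁴ s⁻¹
Geostrophic balance rearranged: |∂P/∂n| = f ρ V_g
|∂P/∂n| = 1.35×10⁻⁴ × 1.05 × 9.00 = 1.28×10⁻³ Pa/m
Isobar spacing: Δn = ΔP/|∂P/∂n| = 400 Pa / 1.28×10⁻³ Pa/m = 313116 m ≈ 310 km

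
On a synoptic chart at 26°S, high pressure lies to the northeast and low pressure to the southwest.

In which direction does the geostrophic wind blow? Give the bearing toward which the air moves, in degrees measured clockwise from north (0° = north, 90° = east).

135°

The pressure-gradient force points toward the southwest (bearing 225°).
Geostrophic balance: in the Southern Hemisphere the Coriolis force deflects motion to the left, so the geostrophic wind blows 90° to the left of the pressure-gradient force (low pressure on the right).
Rotating 225° by 90° counterclockwise gives 135° — the wind blows toward the southeast.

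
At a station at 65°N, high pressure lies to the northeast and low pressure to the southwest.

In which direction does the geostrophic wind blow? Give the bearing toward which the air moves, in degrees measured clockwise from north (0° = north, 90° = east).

The pressure-gradient force points toward the southwest (bearing 225°).
Geostrophic balance: in the Northern Hemisphere the Coriolis force deflects motion to the right, so the geostrophic wind blows 90° to the right of the pressure-gradient force (low pressure on the left).
Rotating 225° by 90° clockwise gives 315° — the wind blows toward the northwest.

315°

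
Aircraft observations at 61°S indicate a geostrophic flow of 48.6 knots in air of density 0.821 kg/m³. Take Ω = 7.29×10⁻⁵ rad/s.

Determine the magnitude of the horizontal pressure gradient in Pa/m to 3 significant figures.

2.62×10⁻³ Pa/m

Coriolis parameter at 61°S:
f = 2Ω sin φ = 2 × 7.29×10⁻⁵ × sin 61° = 1.28×10⁻⁴ s⁻¹
Wind speed in SI: 48.6 knots = 25.0 m/s
Geostrophic balance rearranged: |∂P/∂n| = f ρ V_g
|∂P/∂n| = 1.28×10⁻⁴ × 0.821 × 25.0 = 2.62×10⁻³ Pa/m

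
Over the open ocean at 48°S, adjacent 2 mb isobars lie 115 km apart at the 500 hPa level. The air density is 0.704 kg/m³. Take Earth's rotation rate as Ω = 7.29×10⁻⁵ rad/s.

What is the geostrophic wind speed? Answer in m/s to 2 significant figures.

23 m/s

Coriolis parameter at 48°S:
f = 2Ω sin φ = 2 × 7.29×10⁻⁵ × sin 48° = 1.08×10⁻⁴ s⁻¹
Pressure gradient: |∂P/∂n| = 200 Pa / 115000 m = 1.74×10⁻³ Pa/m
Geostrophic balance (pressure-gradient force = Coriolis force):
V_g = (1/(fρ)) |∂P/∂n| = 1.74×10⁻³ / (1.08×10⁻⁴ × 0.704) = 22.8 m/s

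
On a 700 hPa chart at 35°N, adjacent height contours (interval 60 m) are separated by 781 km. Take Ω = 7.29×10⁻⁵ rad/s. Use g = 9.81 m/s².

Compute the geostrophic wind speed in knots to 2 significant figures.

Coriolis parameter at 35°N:
f = 2Ω sin φ = 2 × 7.29×10⁻⁵ × sin 35° = 8.36×10⁻⁵ s⁻¹
Height gradient: |∂Z/∂n| = 60 m / 781000 m = 7.68×10⁻⁵
On a pressure surface, geostrophic balance gives V_g = (g/f)|∂Z/∂n|:
V_g = 9.81 × 7.68×10⁻⁵ / 8.36×10⁻⁵ = 9.01 m/s
Converting: 9.01 m/s × 1.944 = 18 knots

18 knots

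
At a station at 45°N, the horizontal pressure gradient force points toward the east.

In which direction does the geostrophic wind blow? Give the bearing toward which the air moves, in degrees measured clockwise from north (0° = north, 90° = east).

The pressure-gradient force points toward the east (bearing 090°).
Geostrophic balance: in the Northern Hemisphere the Coriolis force deflects motion to the right, so the geostrophic wind blows 90° to the right of the pressure-gradient force (low pressure on the left).
Rotating 090° by 90° clockwise gives 180° — the wind blows toward the south.

180°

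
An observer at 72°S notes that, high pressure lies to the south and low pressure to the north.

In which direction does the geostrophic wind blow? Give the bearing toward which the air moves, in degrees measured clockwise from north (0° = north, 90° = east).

The pressure-gradient force points toward the north (bearing 000°).
Geostrophic balance: in the Southern Hemisphere the Coriolis force deflects motion to the left, so the geostrophic wind blows 90° to the left of the pressure-gradient force (low pressure on the right).
Rotating 000° by 90° counterclockwise gives 270° — the wind blows toward the west.

270°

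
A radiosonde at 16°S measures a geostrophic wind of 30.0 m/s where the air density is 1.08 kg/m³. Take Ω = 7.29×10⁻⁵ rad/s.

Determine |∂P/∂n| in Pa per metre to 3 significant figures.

1.30×10⁻³ Pa/m

Coriolis parameter at 16°S:
f = 2Ω sin φ = 2 × 7.29×10⁻⁵ × sin 16° = 4.02×10⁻⁵ s⁻¹
Geostrophic balance rearranged: |∂P/∂n| = f ρ V_g
|∂P/∂n| = 4.02×10⁻⁵ × 1.08 × 30.0 = 1.30×10⁻³ Pa/m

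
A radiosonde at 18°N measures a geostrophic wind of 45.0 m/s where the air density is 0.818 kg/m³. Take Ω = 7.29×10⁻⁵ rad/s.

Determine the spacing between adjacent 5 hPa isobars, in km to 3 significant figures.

Coriolis parameter at 18°N:
f = 2Ω sin φ = 2 × 7.29×10⁻⁵ × sin 18° = 4.51×10⁻⁵ s⁻¹
Geostrophic balance rearranged: |∂P/∂n| = f ρ V_g
|∂P/∂n| = 4.51×10⁻⁵ × 0.818 × 45.0 = 1.66×10⁻³ Pa/m
Isobar spacing: Δn = ΔP/|∂P/∂n| = 500 Pa / 1.66×10⁻³ Pa/m = 301484 m ≈ 301 km

301 km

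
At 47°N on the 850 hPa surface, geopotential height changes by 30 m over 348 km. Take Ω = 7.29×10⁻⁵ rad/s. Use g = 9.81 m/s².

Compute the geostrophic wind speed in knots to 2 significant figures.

15 knots

Coriolis parameter at 47°N:
f = 2Ω sin φ = 2 × 7.29×10⁻⁵ × sin 47° = 1.07×10⁻⁴ s⁻¹
Height gradient: |∂Z/∂n| = 30 m / 348000 m = 8.62×10⁻⁵
On a pressure surface, geostrophic balance gives V_g = (g/f)|∂Z/∂n|:
V_g = 9.81 × 8.62×10⁻⁵ / 1.07×10⁻⁴ = 7.93 m/s
Converting: 7.93 m/s × 1.944 = 15 knots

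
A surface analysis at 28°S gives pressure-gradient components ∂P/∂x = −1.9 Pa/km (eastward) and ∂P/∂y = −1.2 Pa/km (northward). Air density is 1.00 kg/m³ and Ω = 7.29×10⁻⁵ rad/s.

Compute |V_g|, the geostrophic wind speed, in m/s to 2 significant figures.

Coriolis parameter at 28°S:
f = 2Ω sin φ = 2 × 7.29×10⁻⁵ × sin 28° = 6.84×10⁻⁵ s⁻¹
In the Southern Hemisphere f is negative: f = −6.84×10⁻⁵ s⁻¹.
Component geostrophic relations (x east, y north):
u_g = −(1/(fρ)) ∂P/∂y,  v_g = (1/(fρ)) ∂P/∂x
u_g = −(−1.2×10⁻³)/(−6.84×10⁻⁵ × 1.00) = −17.5 m/s;  v_g = (−1.9×10⁻³)/(−6.84×10⁻⁵ × 1.00) = 27.8 m/s
|V_g| = √(u_g² + v_g²) = 32.8 m/s

33 m/s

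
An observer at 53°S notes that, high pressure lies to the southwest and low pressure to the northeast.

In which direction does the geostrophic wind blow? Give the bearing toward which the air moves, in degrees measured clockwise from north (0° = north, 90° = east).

315°

The pressure-gradient force points toward the northeast (bearing 045°).
Geostrophic balance: in the Southern Hemisphere the Coriolis force deflects motion to the left, so the geostrophic wind blows 90° to the left of the pressure-gradient force (low pressure on the right).
Rotating 045° by 90° counterclockwise gives 315° — the wind blows toward the northwest.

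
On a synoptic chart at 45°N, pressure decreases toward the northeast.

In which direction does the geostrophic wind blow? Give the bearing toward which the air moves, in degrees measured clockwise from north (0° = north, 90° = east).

The pressure-gradient force points toward the northeast (bearing 045°).
Geostrophic balance: in the Northern Hemisphere the Coriolis force deflects motion to the right, so the geostrophic wind blows 90° to the right of the pressure-gradient force (low pressure on the left).
Rotating 045° by 90° clockwise gives 135° — the wind blows toward the southeast.

135°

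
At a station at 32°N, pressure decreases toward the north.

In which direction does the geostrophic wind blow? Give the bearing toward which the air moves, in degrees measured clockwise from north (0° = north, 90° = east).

The pressure-gradient force points toward the north (bearing 000°).
Geostrophic balance: in the Northern Hemisphere the Coriolis force deflects motion to the right, so the geostrophic wind blows 90° to the right of the pressure-gradient force (low pressure on the left).
Rotating 000° by 90° clockwise gives 090° — the wind blows toward the east.

090°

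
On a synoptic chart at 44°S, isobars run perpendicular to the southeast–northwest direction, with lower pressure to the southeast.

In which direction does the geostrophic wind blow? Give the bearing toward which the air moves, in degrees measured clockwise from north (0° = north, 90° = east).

045°

The pressure-gradient force points toward the southeast (bearing 135°).
Geostrophic balance: in the Southern Hemisphere the Coriolis force deflects motion to the left, so the geostrophic wind blows 90° to the left of the pressure-gradient force (low pressure on the right).
Rotating 135° by 90° counterclockwise gives 045° — the wind blows toward the northeast.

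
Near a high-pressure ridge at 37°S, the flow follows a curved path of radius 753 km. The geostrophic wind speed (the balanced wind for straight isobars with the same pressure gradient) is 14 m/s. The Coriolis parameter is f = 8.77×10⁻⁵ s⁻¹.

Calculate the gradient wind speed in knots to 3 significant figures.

Around a high, pressure-gradient force acts outward with centrifugal, so Coriolis balances both:
fV = (1/ρ)|∂P/∂n| + V²/R  →  V² − fR·V + fR·V_g = 0
With fR = 8.77×10⁻⁵ × 753×10³ m = 66.0 m/s:
V = [fR − √((fR)² − 4 fR V_g)]/2 = [66.0 − √(66.0² − 4×66.0×14)]/2 = 20.1 m/s
Supergeostrophic (V > V_g = 14 m/s), as expected around a high.
Converting: 20.1 m/s × 1.944 = 39.2 knots

39.2 knots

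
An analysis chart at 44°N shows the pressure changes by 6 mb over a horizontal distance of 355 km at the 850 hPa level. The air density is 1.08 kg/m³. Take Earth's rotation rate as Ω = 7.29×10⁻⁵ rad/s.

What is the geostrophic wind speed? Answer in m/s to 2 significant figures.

15 m/s

Coriolis parameter at 44°N:
f = 2Ω sin φ = 2 × 7.29×10⁻⁵ × sin 44° = 1.01×10⁻⁴ s⁻¹
Pressure gradient: |∂P/∂n| = 600 Pa / 355000 m = 1.69×10⁻³ Pa/m
Geostrophic balance (pressure-gradient force = Coriolis force):
V_g = (1/(fρ)) |∂P/∂n| = 1.69×10⁻³ / (1.01×10⁻⁴ × 1.08) = 15.5 m/s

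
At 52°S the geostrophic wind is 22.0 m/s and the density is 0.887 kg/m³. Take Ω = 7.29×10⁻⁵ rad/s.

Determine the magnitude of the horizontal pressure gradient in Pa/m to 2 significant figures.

2.2×10⁻³ Pa/m

Coriolis parameter at 52°S:
f = 2Ω sin φ = 2 × 7.29×10⁻⁵ × sin 52° = 1.15×10⁻⁴ s⁻¹
Geostrophic balance rearranged: |∂P/∂n| = f ρ V_g
|∂P/∂n| = 1.15×10⁻⁴ × 0.887 × 22.0 = 2.24×10⁻³ Pa/m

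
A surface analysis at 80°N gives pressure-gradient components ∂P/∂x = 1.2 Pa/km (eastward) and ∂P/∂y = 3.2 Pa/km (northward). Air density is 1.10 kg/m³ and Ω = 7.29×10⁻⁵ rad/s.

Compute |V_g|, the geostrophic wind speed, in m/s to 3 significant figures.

Coriolis parameter at 80°N:
f = 2Ω sin φ = 2 × 7.29×10⁻⁵ × sin 80° = 1.44×10⁻⁴ s⁻¹
Component geostrophic relations (x east, y north):
u_g = −(1/(fρ)) ∂P/∂y,  v_g = (1/(fρ)) ∂P/∂x
u_g = −(3.2×10⁻³)/(1.44×10⁻⁴ × 1.10) = −20.3 m/s;  v_g = (1.2×10⁻³)/(1.44×10⁻⁴ × 1.10) = 7.60 m/s
|V_g| = √(u_g² + v_g²) = 21.6 m/s

21.6 m/s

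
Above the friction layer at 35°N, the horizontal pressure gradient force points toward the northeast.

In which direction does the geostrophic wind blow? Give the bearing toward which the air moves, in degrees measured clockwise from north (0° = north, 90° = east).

The pressure-gradient force points toward the northeast (bearing 045°).
Geostrophic balance: in the Northern Hemisphere the Coriolis force deflects motion to the right, so the geostrophic wind blows 90° to the right of the pressure-gradient force (low pressure on the left).
Rotating 045° by 90° clockwise gives 135° — the wind blows toward the southeast.

135°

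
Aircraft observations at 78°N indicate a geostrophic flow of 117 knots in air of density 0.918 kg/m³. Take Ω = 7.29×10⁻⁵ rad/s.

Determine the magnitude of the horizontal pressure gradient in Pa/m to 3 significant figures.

7.88×10⁻³ Pa/m

Coriolis parameter at 78°N:
f = 2Ω sin φ = 2 × 7.29×10⁻⁵ × sin 78° = 1.43×10⁻⁴ s⁻¹
Wind speed in SI: 117 knots = 60.2 m/s
Geostrophic balance rearranged: |∂P/∂n| = f ρ V_g
|∂P/∂n| = 1.43×10⁻⁴ × 0.918 × 60.2 = 7.88×10⁻³ Pa/m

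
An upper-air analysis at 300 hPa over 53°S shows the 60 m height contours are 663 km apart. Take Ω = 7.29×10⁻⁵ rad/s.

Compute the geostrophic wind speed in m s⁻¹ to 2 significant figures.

Coriolis parameter at 53°S:
f = 2Ω sin φ = 2 × 7.29×10⁻⁵ × sin 53° = 1.16×10⁻⁴ s⁻¹
Height gradient: |∂Z/∂n| = 60 m / 663000 m = 9.05×10⁻⁵
On a pressure surface, geostrophic balance gives V_g = (g/f)|∂Z/∂n|:
V_g = 9.81 × 9.05×10⁻⁵ / 1.16×10⁻⁴ = 7.62 m/s

7.6 m s⁻¹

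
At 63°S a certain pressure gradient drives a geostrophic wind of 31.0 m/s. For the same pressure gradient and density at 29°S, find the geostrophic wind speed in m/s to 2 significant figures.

With the same pressure gradient and density, V_g ∝ 1/f ∝ 1/sin φ.
V₂ = V₁ · sin φ₁ / sin φ₂ = 31.0 × sin 63° / sin 29°
V₂ = 31.0 × 0.8910/0.4848 = 57 m/s

57 m/s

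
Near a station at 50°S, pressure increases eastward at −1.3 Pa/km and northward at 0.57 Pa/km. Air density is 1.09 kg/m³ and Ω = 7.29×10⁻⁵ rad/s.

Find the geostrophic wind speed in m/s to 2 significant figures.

12 m/s

Coriolis parameter at 50°S:
f = 2Ω sin φ = 2 × 7.29×10⁻⁵ × sin 50° = 1.12×10⁻⁴ s⁻¹
In the Southern Hemisphere f is negative: f = −1.12×10⁻⁴ s⁻¹.
Component geostrophic relations (x east, y north):
u_g = −(1/(fρ)) ∂P/∂y,  v_g = (1/(fρ)) ∂P/∂x
u_g = −(0.57×10⁻³)/(−1.12×10⁻⁴ × 1.09) = 4.68 m/s;  v_g = (−1.3×10⁻³)/(−1.12×10⁻⁴ × 1.09) = 10.7 m/s
|V_g| = √(u_g² + v_g²) = 11.7 m/s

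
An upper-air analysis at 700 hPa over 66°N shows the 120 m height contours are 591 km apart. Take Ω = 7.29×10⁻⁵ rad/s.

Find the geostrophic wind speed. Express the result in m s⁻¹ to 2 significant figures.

15 m s⁻¹

Coriolis parameter at 66°N:
f = 2Ω sin φ = 2 × 7.29×10⁻⁵ × sin 66° = 1.33×10⁻⁴ s⁻¹
Height gradient: |∂Z/∂n| = 120 m / 591000 m = 2.03×10⁻⁴
On a pressure surface, geostrophic balance gives V_g = (g/f)|∂Z/∂n|:
V_g = 9.81 × 2.03×10⁻⁴ / 1.33×10⁻⁴ = 15.0 m/s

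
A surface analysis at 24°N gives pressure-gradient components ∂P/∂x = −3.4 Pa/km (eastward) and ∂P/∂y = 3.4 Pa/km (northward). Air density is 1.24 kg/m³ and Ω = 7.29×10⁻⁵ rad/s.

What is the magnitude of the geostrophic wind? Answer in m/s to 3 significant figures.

Coriolis parameter at 24°N:
f = 2Ω sin φ = 2 × 7.29×10⁻⁵ × sin 24° = 5.93×10⁻⁵ s⁻¹
Component geostrophic relations (x east, y north):
u_g = −(1/(fρ)) ∂P/∂y,  v_g = (1/(fρ)) ∂P/∂x
u_g = −(3.4×10⁻³)/(5.93×10⁻⁵ × 1.24) = −46.2 m/s;  v_g = (−3.4×10⁻³)/(5.93×10⁻⁵ × 1.24) = −46.2 m/s
|V_g| = √(u_g² + v_g²) = 65.4 m/s

65.4 m/s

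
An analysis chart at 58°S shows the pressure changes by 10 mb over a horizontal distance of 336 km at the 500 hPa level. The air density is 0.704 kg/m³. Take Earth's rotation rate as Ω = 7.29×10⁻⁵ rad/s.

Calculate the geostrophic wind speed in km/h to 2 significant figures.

120 km/h

Coriolis parameter at 58°S:
f = 2Ω sin φ = 2 × 7.29×10⁻⁵ × sin 58° = 1.24×10⁻⁴ s⁻¹
Pressure gradient: |∂P/∂n| = 1000 Pa / 336000 m = 2.98×10⁻³ Pa/m
Geostrophic balance (pressure-gradient force = Coriolis force):
V_g = (1/(fρ)) |∂P/∂n| = 2.98×10⁻³ / (1.24×10⁻⁴ × 0.704) = 34.2 m/s
Converting: 34.2 m/s × 3.6 = 120 km/h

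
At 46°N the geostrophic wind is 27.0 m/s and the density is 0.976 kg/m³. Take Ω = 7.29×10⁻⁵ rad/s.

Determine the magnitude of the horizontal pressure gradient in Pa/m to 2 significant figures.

Coriolis parameter at 46°N:
f = 2Ω sin φ = 2 × 7.29×10⁻⁵ × sin 46° = 1.05×10⁻⁴ s⁻¹
Geostrophic balance rearranged: |∂P/∂n| = f ρ V_g
|∂P/∂n| = 1.05×10⁻⁴ × 0.976 × 27.0 = 2.76×10⁻³ Pa/m

2.8×10⁻³ Pa/m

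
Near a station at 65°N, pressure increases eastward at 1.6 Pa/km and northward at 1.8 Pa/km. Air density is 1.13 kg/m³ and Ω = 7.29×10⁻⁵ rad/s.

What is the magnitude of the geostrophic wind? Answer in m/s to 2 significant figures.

16 m/s

Coriolis parameter at 65°N:
f = 2Ω sin φ = 2 × 7.29×10⁻⁵ × sin 65° = 1.32×10⁻⁴ s⁻¹
Component geostrophic relations (x east, y north):
u_g = −(1/(fρ)) ∂P/∂y,  v_g = (1/(fρ)) ∂P/∂x
u_g = −(1.8×10⁻³)/(1.32×10⁻⁴ × 1.13) = −12.1 m/s;  v_g = (1.6×10⁻³)/(1.32×10⁻⁴ × 1.13) = 10.7 m/s
|V_g| = √(u_g² + v_g²) = 16.1 m/s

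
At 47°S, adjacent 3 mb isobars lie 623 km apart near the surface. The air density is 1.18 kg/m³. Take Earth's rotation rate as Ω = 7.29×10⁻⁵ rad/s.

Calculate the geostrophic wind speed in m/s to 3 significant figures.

Coriolis parameter at 47°S:
f = 2Ω sin φ = 2 × 7.29×10⁻⁵ × sin 47° = 1.07×10⁻⁴ s⁻¹
Pressure gradient: |∂P/∂n| = 300 Pa / 623000 m = 4.82×10⁻⁴ Pa/m
Geostrophic balance (pressure-gradient force = Coriolis force):
V_g = (1/(fρ)) |∂P/∂n| = 4.82×10⁻⁴ / (1.07×10⁻⁴ × 1.18) = 3.83 m/s

3.83 m/s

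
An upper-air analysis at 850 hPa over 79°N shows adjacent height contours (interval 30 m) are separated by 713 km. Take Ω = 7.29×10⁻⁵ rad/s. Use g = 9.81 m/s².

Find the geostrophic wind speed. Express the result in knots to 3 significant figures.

Coriolis parameter at 79°N:
f = 2Ω sin φ = 2 × 7.29×10⁻⁵ × sin 79° = 1.43×10⁻⁴ s⁻¹
Height gradient: |∂Z/∂n| = 30 m / 713000 m = 4.21×10⁻⁵
On a pressure surface, geostrophic balance gives V_g = (g/f)|∂Z/∂n|:
V_g = 9.81 × 4.21×10⁻⁵ / 1.43×10⁻⁴ = 2.88 m/s
Converting: 2.88 m/s × 1.944 = 5.61 knots

5.61 knots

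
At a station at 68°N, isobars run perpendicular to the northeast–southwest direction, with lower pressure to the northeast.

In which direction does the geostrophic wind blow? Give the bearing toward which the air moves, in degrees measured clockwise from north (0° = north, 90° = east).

The pressure-gradient force points toward the northeast (bearing 045°).
Geostrophic balance: in the Northern Hemisphere the Coriolis force deflects motion to the right, so the geostrophic wind blows 90° to the right of the pressure-gradient force (low pressure on the left).
Rotating 045° by 90° clockwise gives 135° — the wind blows toward the southeast.

135°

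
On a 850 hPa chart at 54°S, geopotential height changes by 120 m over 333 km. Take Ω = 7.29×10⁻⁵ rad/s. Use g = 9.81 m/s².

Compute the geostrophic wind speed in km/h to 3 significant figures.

108 km/h

Coriolis parameter at 54°S:
f = 2Ω sin φ = 2 × 7.29×10⁻⁵ × sin 54° = 1.18×10⁻⁴ s⁻¹
Height gradient: |∂Z/∂n| = 120 m / 333000 m = 3.60×10⁻⁴
On a pressure surface, geostrophic balance gives V_g = (g/f)|∂Z/∂n|:
V_g = 9.81 × 3.60×10⁻⁴ / 1.18×10⁻⁴ = 30.0 m/s
Converting: 30.0 m/s × 3.6 = 108 km/h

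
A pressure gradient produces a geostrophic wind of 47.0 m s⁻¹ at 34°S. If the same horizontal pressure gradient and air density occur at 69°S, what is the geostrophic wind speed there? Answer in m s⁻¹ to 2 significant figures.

With the same pressure gradient and density, V_g ∝ 1/f ∝ 1/sin φ.
V₂ = V₁ · sin φ₁ / sin φ₂ = 47.0 × sin 34° / sin 69°
V₂ = 47.0 × 0.5592/0.9336 = 28 m s⁻¹

28 m s⁻¹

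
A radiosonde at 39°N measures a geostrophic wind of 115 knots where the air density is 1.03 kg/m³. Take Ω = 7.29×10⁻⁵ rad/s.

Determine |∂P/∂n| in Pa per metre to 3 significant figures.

5.59×10⁻³ Pa/m

Coriolis parameter at 39°N:
f = 2Ω sin φ = 2 × 7.29×10⁻⁵ × sin 39° = 9.18×10⁻⁵ s⁻¹
Wind speed in SI: 115 knots = 59.2 m/s
Geostrophic balance rearranged: |∂P/∂n| = f ρ V_g
|∂P/∂n| = 9.18×10⁻⁵ × 1.03 × 59.2 = 5.59×10⁻³ Pa/m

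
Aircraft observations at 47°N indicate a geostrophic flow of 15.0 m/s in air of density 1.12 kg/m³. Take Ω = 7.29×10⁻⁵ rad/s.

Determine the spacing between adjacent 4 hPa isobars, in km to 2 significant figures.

220 km

Coriolis parameter at 47°N:
f = 2Ω sin φ = 2 × 7.29×10⁻⁵ × sin 47° = 1.07×10⁻⁴ s⁻¹
Geostrophic balance rearranged: |∂P/∂n| = f ρ V_g
|∂P/∂n| = 1.07×10⁻⁴ × 1.12 × 15.0 = 1.79×10⁻³ Pa/m
Isobar spacing: Δn = ΔP/|∂P/∂n| = 400 Pa / 1.79×10⁻³ Pa/m = 223288 m ≈ 220 km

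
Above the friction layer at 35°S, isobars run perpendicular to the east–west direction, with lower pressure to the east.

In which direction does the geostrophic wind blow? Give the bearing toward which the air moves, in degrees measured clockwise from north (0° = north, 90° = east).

000°

The pressure-gradient force points toward the east (bearing 090°).
Geostrophic balance: in the Southern Hemisphere the Coriolis force deflects motion to the left, so the geostrophic wind blows 90° to the left of the pressure-gradient force (low pressure on the right).
Rotating 090° by 90° counterclockwise gives 000° — the wind blows toward the north.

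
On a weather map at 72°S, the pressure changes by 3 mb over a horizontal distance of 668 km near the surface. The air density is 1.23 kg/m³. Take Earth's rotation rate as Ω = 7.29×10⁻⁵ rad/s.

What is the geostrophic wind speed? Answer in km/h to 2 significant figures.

Coriolis parameter at 72°S:
f = 2Ω sin φ = 2 × 7.29×10⁻⁵ × sin 72° = 1.39×10⁻⁴ s⁻¹
Pressure gradient: |∂P/∂n| = 300 Pa / 668000 m = 4.49×10⁻⁴ Pa/m
Geostrophic balance (pressure-gradient force = Coriolis force):
V_g = (1/(fρ)) |∂P/∂n| = 4.49×10⁻⁴ / (1.39×10⁻⁴ × 1.23) = 2.63 m/s
Converting: 2.63 m/s × 3.6 = 9.5 km/h

9.5 km/h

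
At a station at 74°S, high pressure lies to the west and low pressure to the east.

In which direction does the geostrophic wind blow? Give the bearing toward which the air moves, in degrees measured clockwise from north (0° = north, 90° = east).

The pressure-gradient force points toward the east (bearing 090°).
Geostrophic balance: in the Southern Hemisphere the Coriolis force deflects motion to the left, so the geostrophic wind blows 90° to the left of the pressure-gradient force (low pressure on the right).
Rotating 090° by 90° counterclockwise gives 000° — the wind blows toward the north.

000°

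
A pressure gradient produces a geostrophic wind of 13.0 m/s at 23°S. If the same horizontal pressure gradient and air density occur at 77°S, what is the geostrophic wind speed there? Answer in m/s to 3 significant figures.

With the same pressure gradient and density, V_g ∝ 1/f ∝ 1/sin φ.
V₂ = V₁ · sin φ₁ / sin φ₂ = 13.0 × sin 23° / sin 77°
V₂ = 13.0 × 0.3907/0.9744 = 5.21 m/s

5.21 m/s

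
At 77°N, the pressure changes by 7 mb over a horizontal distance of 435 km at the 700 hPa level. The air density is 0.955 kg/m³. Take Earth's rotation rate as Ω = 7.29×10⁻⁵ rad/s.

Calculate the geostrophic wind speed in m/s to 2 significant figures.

12 m/s

Coriolis parameter at 77°N:
f = 2Ω sin φ = 2 × 7.29×10⁻⁵ × sin 77° = 1.42×10⁻⁴ s⁻¹
Pressure gradient: |∂P/∂n| = 700 Pa / 435000 m = 1.61×10⁻³ Pa/m
Geostrophic balance (pressure-gradient force = Coriolis force):
V_g = (1/(fρ)) |∂P/∂n| = 1.61×10⁻³ / (1.42×10⁻⁴ × 0.955) = 11.9 m/s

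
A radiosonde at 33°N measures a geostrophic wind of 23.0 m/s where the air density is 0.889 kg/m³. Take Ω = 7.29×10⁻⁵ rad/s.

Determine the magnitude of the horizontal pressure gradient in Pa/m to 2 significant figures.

1.6×10⁻³ Pa/m

Coriolis parameter at 33°N:
f = 2Ω sin φ = 2 × 7.29×10⁻⁵ × sin 33° = 7.94×10⁻⁵ s⁻¹
Geostrophic balance rearranged: |∂P/∂n| = f ρ V_g
|∂P/∂n| = 7.94×10⁻⁵ × 0.889 × 23.0 = 1.62×10⁻³ Pa/m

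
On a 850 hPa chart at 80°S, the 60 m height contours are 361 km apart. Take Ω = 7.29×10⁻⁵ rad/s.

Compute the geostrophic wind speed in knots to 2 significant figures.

22 knots

Coriolis parameter at 80°S:
f = 2Ω sin φ = 2 × 7.29×10⁻⁵ × sin 80° = 1.44×10⁻⁴ s⁻¹
Height gradient: |∂Z/∂n| = 60 m / 361000 m = 1.66×10⁻⁴
On a pressure surface, geostrophic balance gives V_g = (g/f)|∂Z/∂n|:
V_g = 9.81 × 1.66×10⁻⁴ / 1.44×10⁻⁴ = 11.4 m/s
Converting: 11.4 m/s × 1.944 = 22 knots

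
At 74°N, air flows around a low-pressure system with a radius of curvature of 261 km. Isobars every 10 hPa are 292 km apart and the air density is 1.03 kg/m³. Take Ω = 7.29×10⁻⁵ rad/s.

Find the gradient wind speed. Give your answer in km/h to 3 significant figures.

59.0 km/h

Coriolis parameter at 74°N:
f = 2Ω sin φ = 2 × 7.29×10⁻⁵ × sin 74° = 1.40×10⁻⁴ s⁻¹
Pressure gradient: |∂P/∂n| = 1000 Pa / 292000 m = 3.42×10⁻³ Pa/m
Geostrophic speed: V_g = |∂P/∂n|/(fρ) = 3.42×10⁻³/(1.40×10⁻⁴ × 1.03) = 23.7 m/s
Around a low, centrifugal force acts outward with Coriolis, so pressure-gradient force balances both:
(1/ρ)|∂P/∂n| = fV + V²/R  →  V² + fR·V − fR·V_g = 0
With fR = 1.40×10⁻⁴ × 261×10³ m = 36.6 m/s:
V = [−fR + √((fR)² + 4 fR V_g)]/2 = [−36.6 + √(36.6² + 4×36.6×23.7)]/2 = 16.4 m/s
Subgeostrophic (V < V_g = 23.7 m/s), as expected around a low.
Converting: 16.4 m/s × 3.6 = 59.0 km/h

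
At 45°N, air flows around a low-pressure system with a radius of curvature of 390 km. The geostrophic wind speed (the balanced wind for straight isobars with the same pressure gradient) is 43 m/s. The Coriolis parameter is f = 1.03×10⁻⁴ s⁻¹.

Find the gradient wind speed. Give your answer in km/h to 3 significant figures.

Around a low, centrifugal force acts outward with Coriolis, so pressure-gradient force balances both:
(1/ρ)|∂P/∂n| = fV + V²/R  →  V² + fR·V − fR·V_g = 0
With fR = 1.03×10⁻⁴ × 390×10³ m = 40.2 m/s:
V = [−fR + √((fR)² + 4 fR V_g)]/2 = [−40.2 + √(40.2² + 4×40.2×43)]/2 = 26.1 m/s
Subgeostrophic (V < V_g = 43 m/s), as expected around a low.
Converting: 26.1 m/s × 3.6 = 93.9 km/h

93.9 km/h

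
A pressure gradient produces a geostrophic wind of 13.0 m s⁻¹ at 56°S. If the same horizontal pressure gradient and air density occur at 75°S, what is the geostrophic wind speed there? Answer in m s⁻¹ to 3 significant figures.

With the same pressure gradient and density, V_g ∝ 1/f ∝ 1/sin φ.
V₂ = V₁ · sin φ₁ / sin φ₂ = 13.0 × sin 56° / sin 75°
V₂ = 13.0 × 0.8290/0.9659 = 11.2 m s⁻¹

11.2 m s⁻¹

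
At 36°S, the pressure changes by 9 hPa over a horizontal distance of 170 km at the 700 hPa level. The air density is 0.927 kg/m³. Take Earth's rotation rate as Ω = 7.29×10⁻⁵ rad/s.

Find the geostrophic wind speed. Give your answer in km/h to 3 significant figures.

240 km/h

Coriolis parameter at 36°S:
f = 2Ω sin φ = 2 × 7.29×10⁻⁵ × sin 36° = 8.57×10⁻⁵ s⁻¹
Pressure gradient: |∂P/∂n| = 900 Pa / 170000 m = 5.29×10⁻³ Pa/m
Geostrophic balance (pressure-gradient force = Coriolis force):
V_g = (1/(fρ)) |∂P/∂n| = 5.29×10⁻³ / (8.57×10⁻⁵ × 0.927) = 66.6 m/s
Converting: 66.6 m/s × 3.6 = 240 km/h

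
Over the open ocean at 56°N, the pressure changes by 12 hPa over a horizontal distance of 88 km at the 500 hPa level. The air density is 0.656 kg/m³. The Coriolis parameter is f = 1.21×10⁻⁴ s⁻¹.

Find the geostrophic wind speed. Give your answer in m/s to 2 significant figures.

170 m/s

Pressure gradient: |∂P/∂n| = 1200 Pa / 88000 m = 1.36×10⁻² Pa/m
Geostrophic balance (pressure-gradient force = Coriolis force):
V_g = (1/(fρ)) |∂P/∂n| = 1.36×10⁻² / (1.21×10⁻⁴ × 0.656) = 172 m/s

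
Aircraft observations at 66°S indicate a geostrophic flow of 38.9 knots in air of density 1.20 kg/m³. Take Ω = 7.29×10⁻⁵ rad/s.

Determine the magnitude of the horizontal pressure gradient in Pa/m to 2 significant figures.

3.2×10⁻³ Pa/m

Coriolis parameter at 66°S:
f = 2Ω sin φ = 2 × 7.29×10⁻⁵ × sin 66° = 1.33×10⁻⁴ s⁻¹
Wind speed in SI: 38.9 knots = 20.0 m/s
Geostrophic balance rearranged: |∂P/∂n| = f ρ V_g
|∂P/∂n| = 1.33×10⁻⁴ × 1.20 × 20.0 = 3.20×10⁻³ Pa/m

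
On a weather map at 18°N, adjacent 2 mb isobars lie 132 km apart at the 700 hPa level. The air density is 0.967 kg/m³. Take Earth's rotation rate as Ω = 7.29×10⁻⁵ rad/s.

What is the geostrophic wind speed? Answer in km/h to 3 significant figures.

Coriolis parameter at 18°N:
f = 2Ω sin φ = 2 × 7.29×10⁻⁵ × sin 18° = 4.51×10⁻⁵ s⁻¹
Pressure gradient: |∂P/∂n| = 200 Pa / 132000 m = 1.52×10⁻³ Pa/m
Geostrophic balance (pressure-gradient force = Coriolis force):
V_g = (1/(fρ)) |∂P/∂n| = 1.52×10⁻³ / (4.51×10⁻⁵ × 0.967) = 34.8 m/s
Converting: 34.8 m/s × 3.6 = 125 km/h

125 km/h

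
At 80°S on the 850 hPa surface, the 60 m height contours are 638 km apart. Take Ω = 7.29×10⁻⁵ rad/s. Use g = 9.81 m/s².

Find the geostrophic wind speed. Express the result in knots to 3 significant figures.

12.5 knots

Coriolis parameter at 80°S:
f = 2Ω sin φ = 2 × 7.29×10⁻⁵ × sin 80° = 1.44×10⁻⁴ s⁻¹
Height gradient: |∂Z/∂n| = 60 m / 638000 m = 9.40×10⁻⁵
On a pressure surface, geostrophic balance gives V_g = (g/f)|∂Z/∂n|:
V_g = 9.81 × 9.40×10⁻⁵ / 1.44×10⁻⁴ = 6.43 m/s
Converting: 6.43 m/s × 1.944 = 12.5 knots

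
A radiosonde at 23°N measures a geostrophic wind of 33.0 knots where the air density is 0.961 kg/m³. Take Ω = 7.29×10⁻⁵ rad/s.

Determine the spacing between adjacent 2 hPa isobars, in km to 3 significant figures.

Coriolis parameter at 23°N:
f = 2Ω sin φ = 2 × 7.29×10⁻⁵ × sin 23° = 5.70×10⁻⁵ s⁻¹
Wind speed in SI: 33.0 knots = 17.0 m/s
Geostrophic balance rearranged: |∂P/∂n| = f ρ V_g
|∂P/∂n| = 5.70×10⁻⁵ × 0.961 × 17.0 = 9.29×10⁻⁴ Pa/m
Isobar spacing: Δn = ΔP/|∂P/∂n| = 200 Pa / 9.29×10⁻⁴ Pa/m = 215188 m ≈ 215 km

215 km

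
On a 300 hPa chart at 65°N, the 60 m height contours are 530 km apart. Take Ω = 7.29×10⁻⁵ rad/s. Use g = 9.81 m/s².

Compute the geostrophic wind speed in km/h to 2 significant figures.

30 km/h

Coriolis parameter at 65°N:
f = 2Ω sin φ = 2 × 7.29×10⁻⁵ × sin 65° = 1.32×10⁻⁴ s⁻¹
Height gradient: |∂Z/∂n| = 60 m / 530000 m = 1.13×10⁻⁴
On a pressure surface, geostrophic balance gives V_g = (g/f)|∂Z/∂n|:
V_g = 9.81 × 1.13×10⁻⁴ / 1.32×10⁻⁴ = 8.40 m/s
Converting: 8.40 m/s × 3.6 = 30 km/h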